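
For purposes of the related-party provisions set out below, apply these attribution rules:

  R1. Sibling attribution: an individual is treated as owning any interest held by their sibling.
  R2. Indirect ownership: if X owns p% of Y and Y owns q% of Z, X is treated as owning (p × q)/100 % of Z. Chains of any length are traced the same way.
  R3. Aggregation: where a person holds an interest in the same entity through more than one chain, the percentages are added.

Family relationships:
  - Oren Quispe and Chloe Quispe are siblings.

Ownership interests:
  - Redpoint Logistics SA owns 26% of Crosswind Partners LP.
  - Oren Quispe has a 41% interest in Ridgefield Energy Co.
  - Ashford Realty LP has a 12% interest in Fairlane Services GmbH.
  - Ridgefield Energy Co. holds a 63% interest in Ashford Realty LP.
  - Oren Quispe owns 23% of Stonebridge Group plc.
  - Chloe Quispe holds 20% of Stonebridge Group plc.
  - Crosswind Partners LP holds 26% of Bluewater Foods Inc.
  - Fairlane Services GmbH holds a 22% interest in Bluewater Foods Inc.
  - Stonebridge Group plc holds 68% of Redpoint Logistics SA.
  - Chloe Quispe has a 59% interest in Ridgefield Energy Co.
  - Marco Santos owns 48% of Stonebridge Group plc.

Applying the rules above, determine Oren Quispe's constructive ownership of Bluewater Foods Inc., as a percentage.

3.639824%

By sibling attribution (R1), Oren Quispe is treated as also owning Chloe Quispe's interest in Ridgefield Energy Co, giving 41% + 59% = 100%.
By sibling attribution (R1), Oren Quispe is treated as also owning Chloe Quispe's interest in Stonebridge Group plc, giving 23% + 20% = 43%.
Chain via Ridgefield Energy Co. → Ashford Realty LP → Fairlane Services GmbH (R2): 100% × 63% × 12% × 22% = 1.6632% of Bluewater Foods Inc.
Chain via Stonebridge Group plc → Redpoint Logistics SA → Crosswind Partners LP (R2): 43% × 68% × 26% × 26% = 1.976624% of Bluewater Foods Inc.
Aggregating (R3): 1.6632% + 1.976624% = 3.639824%.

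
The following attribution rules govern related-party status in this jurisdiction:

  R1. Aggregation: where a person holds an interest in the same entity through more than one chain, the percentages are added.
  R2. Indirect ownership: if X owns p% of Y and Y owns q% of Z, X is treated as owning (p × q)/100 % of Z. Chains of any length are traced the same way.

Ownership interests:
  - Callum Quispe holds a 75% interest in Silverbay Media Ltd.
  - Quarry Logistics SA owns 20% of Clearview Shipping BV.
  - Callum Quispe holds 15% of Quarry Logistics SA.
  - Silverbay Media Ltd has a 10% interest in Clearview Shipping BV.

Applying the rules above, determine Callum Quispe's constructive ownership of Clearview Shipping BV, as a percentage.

Chain via Silverbay Media Ltd (R2): 75% × 10% = 7.5% of Clearview Shipping BV.
Chain via Quarry Logistics SA (R2): 15% × 20% = 3% of Clearview Shipping BV.
Aggregating (R1): 7.5% + 3% = 10.5%.

10.5%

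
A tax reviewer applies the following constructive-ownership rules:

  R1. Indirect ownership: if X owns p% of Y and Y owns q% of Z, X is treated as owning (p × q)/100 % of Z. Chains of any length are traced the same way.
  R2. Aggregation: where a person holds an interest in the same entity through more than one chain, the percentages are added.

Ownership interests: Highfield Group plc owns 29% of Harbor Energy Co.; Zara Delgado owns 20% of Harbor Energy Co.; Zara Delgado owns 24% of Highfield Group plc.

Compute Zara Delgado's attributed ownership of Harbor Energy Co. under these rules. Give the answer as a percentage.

26.96%

Chain via Highfield Group plc (R1): 24% × 29% = 6.96% of Harbor Energy Co.
Direct interest in Harbor Energy Co: 20%.
Aggregating (R2): 6.96% + 20% = 26.96%.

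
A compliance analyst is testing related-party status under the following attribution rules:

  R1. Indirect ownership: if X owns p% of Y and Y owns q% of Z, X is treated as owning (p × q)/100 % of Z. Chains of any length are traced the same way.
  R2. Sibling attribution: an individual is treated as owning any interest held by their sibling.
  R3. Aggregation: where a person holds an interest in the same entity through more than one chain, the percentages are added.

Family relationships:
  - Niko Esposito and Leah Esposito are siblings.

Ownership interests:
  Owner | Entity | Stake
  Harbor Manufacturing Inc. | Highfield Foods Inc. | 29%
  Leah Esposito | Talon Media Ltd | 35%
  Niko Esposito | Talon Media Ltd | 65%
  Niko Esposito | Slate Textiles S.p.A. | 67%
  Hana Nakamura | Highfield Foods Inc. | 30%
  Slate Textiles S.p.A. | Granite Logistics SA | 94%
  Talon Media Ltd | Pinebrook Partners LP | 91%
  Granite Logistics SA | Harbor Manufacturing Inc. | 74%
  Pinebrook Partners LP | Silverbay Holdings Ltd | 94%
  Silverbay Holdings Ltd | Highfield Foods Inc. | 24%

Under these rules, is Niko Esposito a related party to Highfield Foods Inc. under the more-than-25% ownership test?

Yes

By sibling attribution (R2), Niko Esposito is treated as also owning Leah Esposito's interest in Talon Media Ltd, giving 65% + 35% = 100%.
Chain via Talon Media Ltd → Pinebrook Partners LP → Silverbay Holdings Ltd (R1): 100% × 91% × 94% × 24% = 20.5296% of Highfield Foods Inc.
Chain via Slate Textiles S.p.A. → Granite Logistics SA → Harbor Manufacturing Inc. (R1): 67% × 94% × 74% × 29% = 13.515508% of Highfield Foods Inc.
Aggregating (R3): 20.5296% + 13.515508% = 34.045108%.
34.045108% exceeds the 25% threshold, so Niko is a related party to Highfield Foods Inc.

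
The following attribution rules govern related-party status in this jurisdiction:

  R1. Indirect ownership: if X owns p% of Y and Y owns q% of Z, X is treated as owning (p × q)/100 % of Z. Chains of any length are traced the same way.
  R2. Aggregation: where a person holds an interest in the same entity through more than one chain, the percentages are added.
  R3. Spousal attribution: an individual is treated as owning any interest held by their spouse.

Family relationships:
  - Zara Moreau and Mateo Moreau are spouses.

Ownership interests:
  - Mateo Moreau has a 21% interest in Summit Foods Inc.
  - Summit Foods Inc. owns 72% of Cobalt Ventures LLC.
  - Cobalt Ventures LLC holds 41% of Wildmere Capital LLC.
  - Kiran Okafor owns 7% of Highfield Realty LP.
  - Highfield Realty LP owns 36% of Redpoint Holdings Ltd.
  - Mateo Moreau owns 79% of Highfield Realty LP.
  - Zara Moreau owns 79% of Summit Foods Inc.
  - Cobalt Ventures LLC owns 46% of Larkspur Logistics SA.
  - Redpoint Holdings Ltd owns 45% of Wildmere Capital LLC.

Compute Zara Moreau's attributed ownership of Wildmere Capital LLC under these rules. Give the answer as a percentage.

42.318%

By spousal attribution (R3), Zara Moreau is treated as also owning Mateo Moreau's interest in Summit Foods Inc, giving 79% + 21% = 100%.
By spousal attribution (R3), Zara Moreau is treated as owning Mateo Moreau's 79% interest in Highfield Realty LP.
Chain via Summit Foods Inc. → Cobalt Ventures LLC (R1): 100% × 72% × 41% = 29.52% of Wildmere Capital LLC.
Chain via Highfield Realty LP → Redpoint Holdings Ltd (R1): 79% × 36% × 45% = 12.798% of Wildmere Capital LLC.
Aggregating (R2): 29.52% + 12.798% = 42.318%.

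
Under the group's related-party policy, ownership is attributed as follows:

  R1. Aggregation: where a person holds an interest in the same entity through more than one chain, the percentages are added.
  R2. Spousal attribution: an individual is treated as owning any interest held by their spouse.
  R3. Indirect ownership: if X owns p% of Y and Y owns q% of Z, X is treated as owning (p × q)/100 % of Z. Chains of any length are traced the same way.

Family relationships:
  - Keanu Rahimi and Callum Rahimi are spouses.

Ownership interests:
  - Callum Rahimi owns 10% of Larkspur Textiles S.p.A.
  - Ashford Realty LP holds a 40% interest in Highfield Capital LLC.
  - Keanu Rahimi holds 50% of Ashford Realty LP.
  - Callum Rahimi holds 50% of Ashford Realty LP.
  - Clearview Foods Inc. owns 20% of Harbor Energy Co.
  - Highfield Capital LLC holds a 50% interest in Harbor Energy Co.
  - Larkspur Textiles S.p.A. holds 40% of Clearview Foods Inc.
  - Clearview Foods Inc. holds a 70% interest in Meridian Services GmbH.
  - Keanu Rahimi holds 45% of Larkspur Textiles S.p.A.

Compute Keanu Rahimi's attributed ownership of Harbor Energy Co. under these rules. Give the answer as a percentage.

By spousal attribution (R2), Keanu Rahimi is treated as also owning Callum Rahimi's interest in Ashford Realty LP, giving 50% + 50% = 100%.
By spousal attribution (R2), Keanu Rahimi is treated as also owning Callum Rahimi's interest in Larkspur Textiles S.p.A, giving 45% + 10% = 55%.
Chain via Ashford Realty LP → Highfield Capital LLC (R3): 100% × 40% × 50% = 20% of Harbor Energy Co.
Chain via Larkspur Textiles S.p.A. → Clearview Foods Inc. (R3): 55% × 40% × 20% = 4.4% of Harbor Energy Co.
Aggregating (R1): 20% + 4.4% = 24.4%.

24.4%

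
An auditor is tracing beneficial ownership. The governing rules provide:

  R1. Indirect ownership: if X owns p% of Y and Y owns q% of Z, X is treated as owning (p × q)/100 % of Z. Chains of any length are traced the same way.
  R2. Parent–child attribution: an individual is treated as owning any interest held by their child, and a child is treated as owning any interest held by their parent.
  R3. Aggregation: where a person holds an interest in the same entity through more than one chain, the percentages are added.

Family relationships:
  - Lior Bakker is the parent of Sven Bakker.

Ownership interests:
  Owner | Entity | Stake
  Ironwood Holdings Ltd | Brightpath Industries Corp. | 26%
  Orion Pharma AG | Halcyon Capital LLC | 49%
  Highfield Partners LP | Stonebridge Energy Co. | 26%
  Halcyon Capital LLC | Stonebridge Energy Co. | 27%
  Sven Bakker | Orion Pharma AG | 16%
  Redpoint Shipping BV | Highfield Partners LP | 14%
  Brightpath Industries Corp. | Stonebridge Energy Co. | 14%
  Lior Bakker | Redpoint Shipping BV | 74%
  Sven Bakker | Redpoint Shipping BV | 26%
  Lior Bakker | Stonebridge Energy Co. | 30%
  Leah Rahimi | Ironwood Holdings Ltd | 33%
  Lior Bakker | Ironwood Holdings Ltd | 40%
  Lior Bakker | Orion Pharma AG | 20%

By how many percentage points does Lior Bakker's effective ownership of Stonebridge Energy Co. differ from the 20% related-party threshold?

By parent–child attribution (R2), Lior Bakker is treated as also owning Sven Bakker's interest in Redpoint Shipping BV, giving 74% + 26% = 100%.
By parent–child attribution (R2), Lior Bakker is treated as also owning Sven Bakker's interest in Orion Pharma AG, giving 20% + 16% = 36%.
Chain via Ironwood Holdings Ltd → Brightpath Industries Corp. (R1): 40% × 26% × 14% = 1.456% of Stonebridge Energy Co.
Chain via Redpoint Shipping BV → Highfield Partners LP (R1): 100% × 14% × 26% = 3.64% of Stonebridge Energy Co.
Chain via Orion Pharma AG → Halcyon Capital LLC (R1): 36% × 49% × 27% = 4.7628% of Stonebridge Energy Co.
Direct interest in Stonebridge Energy Co: 30%.
Aggregating (R3): 1.456% + 3.64% + 4.7628% + 30% = 39.8588%.
39.8588% exceeds the 20% threshold by 19.8588 percentage points.

19.8588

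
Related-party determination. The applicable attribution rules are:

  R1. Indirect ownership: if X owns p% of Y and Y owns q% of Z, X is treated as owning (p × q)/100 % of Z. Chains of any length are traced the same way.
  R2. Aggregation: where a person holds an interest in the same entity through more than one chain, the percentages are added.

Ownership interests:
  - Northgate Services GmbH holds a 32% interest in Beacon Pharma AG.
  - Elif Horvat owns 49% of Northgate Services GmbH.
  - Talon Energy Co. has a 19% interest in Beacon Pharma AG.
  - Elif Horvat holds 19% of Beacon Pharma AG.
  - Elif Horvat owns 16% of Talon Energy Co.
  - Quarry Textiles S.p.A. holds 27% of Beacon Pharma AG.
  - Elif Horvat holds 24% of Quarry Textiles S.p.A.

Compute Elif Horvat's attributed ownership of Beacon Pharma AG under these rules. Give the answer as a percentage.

Chain via Quarry Textiles S.p.A. (R1): 24% × 27% = 6.48% of Beacon Pharma AG.
Chain via Talon Energy Co. (R1): 16% × 19% = 3.04% of Beacon Pharma AG.
Chain via Northgate Services GmbH (R1): 49% × 32% = 15.68% of Beacon Pharma AG.
Direct interest in Beacon Pharma AG: 19%.
Aggregating (R2): 6.48% + 3.04% + 15.68% + 19% = 44.2%.

44.2%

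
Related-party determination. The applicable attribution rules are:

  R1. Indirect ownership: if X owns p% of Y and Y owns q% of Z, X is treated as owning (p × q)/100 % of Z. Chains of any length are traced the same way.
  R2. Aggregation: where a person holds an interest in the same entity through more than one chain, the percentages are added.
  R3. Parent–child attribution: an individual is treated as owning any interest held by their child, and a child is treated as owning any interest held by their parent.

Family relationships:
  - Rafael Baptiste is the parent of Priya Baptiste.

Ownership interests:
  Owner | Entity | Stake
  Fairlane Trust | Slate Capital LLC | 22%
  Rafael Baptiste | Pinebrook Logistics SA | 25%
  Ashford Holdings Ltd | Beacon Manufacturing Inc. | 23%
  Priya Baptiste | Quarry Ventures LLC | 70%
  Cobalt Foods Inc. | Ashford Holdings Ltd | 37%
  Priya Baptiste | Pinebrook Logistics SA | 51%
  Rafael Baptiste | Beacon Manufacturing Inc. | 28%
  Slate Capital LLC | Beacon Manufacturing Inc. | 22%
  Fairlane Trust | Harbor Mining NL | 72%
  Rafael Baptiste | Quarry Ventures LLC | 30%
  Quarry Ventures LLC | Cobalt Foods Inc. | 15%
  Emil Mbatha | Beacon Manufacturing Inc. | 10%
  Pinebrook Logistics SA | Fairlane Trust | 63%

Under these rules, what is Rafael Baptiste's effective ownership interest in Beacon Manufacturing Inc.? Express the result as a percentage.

By parent–child attribution (R3), Rafael Baptiste is treated as also owning Priya Baptiste's interest in Quarry Ventures LLC, giving 30% + 70% = 100%.
By parent–child attribution (R3), Rafael Baptiste is treated as also owning Priya Baptiste's interest in Pinebrook Logistics SA, giving 25% + 51% = 76%.
Chain via Quarry Ventures LLC → Cobalt Foods Inc. → Ashford Holdings Ltd (R1): 100% × 15% × 37% × 23% = 1.2765% of Beacon Manufacturing Inc.
Chain via Pinebrook Logistics SA → Fairlane Trust → Slate Capital LLC (R1): 76% × 63% × 22% × 22% = 2.317392% of Beacon Manufacturing Inc.
Direct interest in Beacon Manufacturing Inc: 28%.
Aggregating (R2): 1.2765% + 2.317392% + 28% = 31.593892%.

31.593892%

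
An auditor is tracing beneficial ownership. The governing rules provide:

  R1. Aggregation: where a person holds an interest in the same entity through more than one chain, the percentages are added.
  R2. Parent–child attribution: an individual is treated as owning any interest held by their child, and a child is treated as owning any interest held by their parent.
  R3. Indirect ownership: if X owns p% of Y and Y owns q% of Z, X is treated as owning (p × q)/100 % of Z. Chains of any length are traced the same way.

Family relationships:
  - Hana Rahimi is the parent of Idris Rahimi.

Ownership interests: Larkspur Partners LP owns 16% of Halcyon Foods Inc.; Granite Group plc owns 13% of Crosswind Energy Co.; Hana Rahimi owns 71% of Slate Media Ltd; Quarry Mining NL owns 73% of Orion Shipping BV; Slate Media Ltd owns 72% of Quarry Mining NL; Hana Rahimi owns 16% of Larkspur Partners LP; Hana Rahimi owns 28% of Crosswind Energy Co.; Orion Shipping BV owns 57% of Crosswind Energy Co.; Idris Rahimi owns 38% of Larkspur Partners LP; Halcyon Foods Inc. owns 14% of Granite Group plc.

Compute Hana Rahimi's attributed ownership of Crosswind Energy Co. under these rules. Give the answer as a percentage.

49.42828%

By parent–child attribution (R2), Hana Rahimi is treated as also owning Idris Rahimi's interest in Larkspur Partners LP, giving 16% + 38% = 54%.
Chain via Slate Media Ltd → Quarry Mining NL → Orion Shipping BV (R3): 71% × 72% × 73% × 57% = 21.271032% of Crosswind Energy Co.
Chain via Larkspur Partners LP → Halcyon Foods Inc. → Granite Group plc (R3): 54% × 16% × 14% × 13% = 0.157248% of Crosswind Energy Co.
Direct interest in Crosswind Energy Co: 28%.
Aggregating (R1): 21.271032% + 0.157248% + 28% = 49.42828%.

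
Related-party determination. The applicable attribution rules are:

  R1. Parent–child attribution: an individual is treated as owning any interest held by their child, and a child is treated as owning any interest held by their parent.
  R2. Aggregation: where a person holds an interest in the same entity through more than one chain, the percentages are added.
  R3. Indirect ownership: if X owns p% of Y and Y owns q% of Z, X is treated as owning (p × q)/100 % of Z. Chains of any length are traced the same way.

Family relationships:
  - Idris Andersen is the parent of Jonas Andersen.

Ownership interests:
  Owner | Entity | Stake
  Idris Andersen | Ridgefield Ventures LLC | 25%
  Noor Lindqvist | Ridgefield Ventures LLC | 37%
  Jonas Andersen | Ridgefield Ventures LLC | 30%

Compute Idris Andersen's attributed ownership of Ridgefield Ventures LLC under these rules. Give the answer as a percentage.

55%

By parent–child attribution (R1), Idris Andersen is treated as also owning Jonas Andersen's interest in Ridgefield Ventures LLC, giving 25% + 30% = 55%.
Direct interest in Ridgefield Ventures LLC: 55%.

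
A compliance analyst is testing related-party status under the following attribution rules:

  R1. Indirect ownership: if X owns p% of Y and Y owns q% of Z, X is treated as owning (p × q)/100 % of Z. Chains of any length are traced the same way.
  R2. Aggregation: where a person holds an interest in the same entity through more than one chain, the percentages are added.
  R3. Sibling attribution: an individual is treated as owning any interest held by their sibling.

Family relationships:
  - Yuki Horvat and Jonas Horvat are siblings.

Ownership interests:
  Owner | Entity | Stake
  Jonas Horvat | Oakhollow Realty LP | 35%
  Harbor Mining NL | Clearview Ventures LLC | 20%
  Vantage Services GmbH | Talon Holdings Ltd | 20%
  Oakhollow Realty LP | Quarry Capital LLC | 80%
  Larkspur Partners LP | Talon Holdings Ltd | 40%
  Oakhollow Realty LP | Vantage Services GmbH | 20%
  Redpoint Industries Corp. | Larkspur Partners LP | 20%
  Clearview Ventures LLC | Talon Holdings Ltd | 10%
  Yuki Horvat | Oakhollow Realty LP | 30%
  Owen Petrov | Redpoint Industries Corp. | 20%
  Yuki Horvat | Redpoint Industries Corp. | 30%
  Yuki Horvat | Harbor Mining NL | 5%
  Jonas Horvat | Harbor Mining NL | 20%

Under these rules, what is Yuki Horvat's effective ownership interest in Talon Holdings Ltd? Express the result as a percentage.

5.5%

By sibling attribution (R3), Yuki Horvat is treated as also owning Jonas Horvat's interest in Harbor Mining NL, giving 5% + 20% = 25%.
By sibling attribution (R3), Yuki Horvat is treated as also owning Jonas Horvat's interest in Oakhollow Realty LP, giving 30% + 35% = 65%.
Chain via Harbor Mining NL → Clearview Ventures LLC (R1): 25% × 20% × 10% = 0.5% of Talon Holdings Ltd.
Chain via Redpoint Industries Corp. → Larkspur Partners LP (R1): 30% × 20% × 40% = 2.4% of Talon Holdings Ltd.
Chain via Oakhollow Realty LP → Vantage Services GmbH (R1): 65% × 20% × 20% = 2.6% of Talon Holdings Ltd.
Aggregating (R2): 0.5% + 2.4% + 2.6% = 5.5%.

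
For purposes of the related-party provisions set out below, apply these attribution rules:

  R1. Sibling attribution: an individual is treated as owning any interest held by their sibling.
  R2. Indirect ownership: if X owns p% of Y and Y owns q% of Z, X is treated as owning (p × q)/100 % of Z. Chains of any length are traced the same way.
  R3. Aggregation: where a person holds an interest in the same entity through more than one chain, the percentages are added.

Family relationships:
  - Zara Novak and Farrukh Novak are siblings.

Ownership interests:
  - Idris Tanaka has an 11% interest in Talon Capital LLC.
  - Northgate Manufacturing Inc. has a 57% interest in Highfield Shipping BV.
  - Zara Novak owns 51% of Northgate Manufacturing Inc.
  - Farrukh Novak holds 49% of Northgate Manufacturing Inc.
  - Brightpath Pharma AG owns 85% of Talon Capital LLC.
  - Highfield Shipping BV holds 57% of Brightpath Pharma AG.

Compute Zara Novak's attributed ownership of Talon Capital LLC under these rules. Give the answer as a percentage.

By sibling attribution (R1), Zara Novak is treated as also owning Farrukh Novak's interest in Northgate Manufacturing Inc, giving 51% + 49% = 100%.
Chain via Northgate Manufacturing Inc. → Highfield Shipping BV → Brightpath Pharma AG (R2): 100% × 57% × 57% × 85% = 27.6165% of Talon Capital LLC.

27.6165%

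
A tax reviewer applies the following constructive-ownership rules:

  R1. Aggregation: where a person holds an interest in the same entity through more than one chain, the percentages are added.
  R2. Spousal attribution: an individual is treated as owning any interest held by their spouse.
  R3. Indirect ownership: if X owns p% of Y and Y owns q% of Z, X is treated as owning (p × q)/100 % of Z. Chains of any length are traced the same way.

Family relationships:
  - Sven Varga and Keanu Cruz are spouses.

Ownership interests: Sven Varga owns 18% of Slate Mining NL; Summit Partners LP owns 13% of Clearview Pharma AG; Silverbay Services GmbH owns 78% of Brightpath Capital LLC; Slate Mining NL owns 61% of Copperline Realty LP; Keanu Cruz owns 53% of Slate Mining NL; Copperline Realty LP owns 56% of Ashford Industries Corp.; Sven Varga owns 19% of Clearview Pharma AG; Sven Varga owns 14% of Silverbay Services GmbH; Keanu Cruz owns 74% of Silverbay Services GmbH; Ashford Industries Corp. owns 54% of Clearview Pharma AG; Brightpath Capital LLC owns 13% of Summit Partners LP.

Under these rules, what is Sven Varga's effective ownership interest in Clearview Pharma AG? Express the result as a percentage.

33.25696%

By spousal attribution (R2), Sven Varga is treated as also owning Keanu Cruz's interest in Slate Mining NL, giving 18% + 53% = 71%.
By spousal attribution (R2), Sven Varga is treated as also owning Keanu Cruz's interest in Silverbay Services GmbH, giving 14% + 74% = 88%.
Chain via Slate Mining NL → Copperline Realty LP → Ashford Industries Corp. (R3): 71% × 61% × 56% × 54% = 13.096944% of Clearview Pharma AG.
Chain via Silverbay Services GmbH → Brightpath Capital LLC → Summit Partners LP (R3): 88% × 78% × 13% × 13% = 1.160016% of Clearview Pharma AG.
Direct interest in Clearview Pharma AG: 19%.
Aggregating (R1): 13.096944% + 1.160016% + 19% = 33.25696%.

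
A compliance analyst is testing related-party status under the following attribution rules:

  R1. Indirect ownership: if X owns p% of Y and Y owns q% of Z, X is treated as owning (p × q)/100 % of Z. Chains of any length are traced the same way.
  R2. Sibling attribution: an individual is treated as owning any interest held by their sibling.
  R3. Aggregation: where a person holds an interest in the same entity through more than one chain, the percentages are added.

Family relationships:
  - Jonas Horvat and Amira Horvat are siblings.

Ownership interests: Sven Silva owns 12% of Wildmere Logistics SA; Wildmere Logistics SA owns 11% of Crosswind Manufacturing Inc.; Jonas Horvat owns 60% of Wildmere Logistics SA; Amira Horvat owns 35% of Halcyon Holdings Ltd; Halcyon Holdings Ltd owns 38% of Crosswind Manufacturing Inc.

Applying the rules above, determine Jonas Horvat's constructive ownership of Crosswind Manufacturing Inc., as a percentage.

By sibling attribution (R2), Jonas Horvat is treated as owning Amira Horvat's 35% interest in Halcyon Holdings Ltd.
Chain via Wildmere Logistics SA (R1): 60% × 11% = 6.6% of Crosswind Manufacturing Inc.
Chain via Halcyon Holdings Ltd (R1): 35% × 38% = 13.3% of Crosswind Manufacturing Inc.
Aggregating (R3): 6.6% + 13.3% = 19.9%.

19.9%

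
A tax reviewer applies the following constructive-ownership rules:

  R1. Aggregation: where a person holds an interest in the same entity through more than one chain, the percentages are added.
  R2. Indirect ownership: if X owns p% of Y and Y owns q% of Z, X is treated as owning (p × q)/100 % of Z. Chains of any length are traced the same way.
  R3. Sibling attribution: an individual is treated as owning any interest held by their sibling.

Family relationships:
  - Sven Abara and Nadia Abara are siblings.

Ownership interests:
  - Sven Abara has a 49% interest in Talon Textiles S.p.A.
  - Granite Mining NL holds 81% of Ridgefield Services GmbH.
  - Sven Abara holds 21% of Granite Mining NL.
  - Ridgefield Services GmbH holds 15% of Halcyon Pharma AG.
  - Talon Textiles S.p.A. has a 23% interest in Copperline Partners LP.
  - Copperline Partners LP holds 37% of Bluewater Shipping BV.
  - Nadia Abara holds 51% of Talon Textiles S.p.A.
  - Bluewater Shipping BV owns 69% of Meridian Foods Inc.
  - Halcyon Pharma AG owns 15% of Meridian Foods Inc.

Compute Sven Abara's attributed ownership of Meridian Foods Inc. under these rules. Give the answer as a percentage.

By sibling attribution (R3), Sven Abara is treated as also owning Nadia Abara's interest in Talon Textiles S.p.A, giving 49% + 51% = 100%.
Chain via Talon Textiles S.p.A. → Copperline Partners LP → Bluewater Shipping BV (R2): 100% × 23% × 37% × 69% = 5.8719% of Meridian Foods Inc.
Chain via Granite Mining NL → Ridgefield Services GmbH → Halcyon Pharma AG (R2): 21% × 81% × 15% × 15% = 0.382725% of Meridian Foods Inc.
Aggregating (R1): 5.8719% + 0.382725% = 6.254625%.

6.254625%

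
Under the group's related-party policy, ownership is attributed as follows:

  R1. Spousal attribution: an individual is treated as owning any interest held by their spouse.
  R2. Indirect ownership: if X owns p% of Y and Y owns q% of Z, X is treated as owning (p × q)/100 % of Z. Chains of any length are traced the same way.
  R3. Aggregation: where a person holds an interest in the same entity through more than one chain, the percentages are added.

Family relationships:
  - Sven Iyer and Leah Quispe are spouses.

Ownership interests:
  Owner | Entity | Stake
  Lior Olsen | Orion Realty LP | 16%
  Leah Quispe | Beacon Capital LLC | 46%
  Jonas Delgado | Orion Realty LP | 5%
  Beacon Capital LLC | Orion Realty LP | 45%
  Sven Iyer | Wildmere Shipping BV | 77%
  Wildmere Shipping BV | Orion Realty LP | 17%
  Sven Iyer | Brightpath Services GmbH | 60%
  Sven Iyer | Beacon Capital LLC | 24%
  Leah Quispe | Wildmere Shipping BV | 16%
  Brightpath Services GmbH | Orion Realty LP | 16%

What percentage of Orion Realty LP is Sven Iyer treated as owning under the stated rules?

56.91%

By spousal attribution (R1), Sven Iyer is treated as also owning Leah Quispe's interest in Wildmere Shipping BV, giving 77% + 16% = 93%.
By spousal attribution (R1), Sven Iyer is treated as also owning Leah Quispe's interest in Beacon Capital LLC, giving 24% + 46% = 70%.
Chain via Wildmere Shipping BV (R2): 93% × 17% = 15.81% of Orion Realty LP.
Chain via Beacon Capital LLC (R2): 70% × 45% = 31.5% of Orion Realty LP.
Chain via Brightpath Services GmbH (R2): 60% × 16% = 9.6% of Orion Realty LP.
Aggregating (R3): 15.81% + 31.5% + 9.6% = 56.91%.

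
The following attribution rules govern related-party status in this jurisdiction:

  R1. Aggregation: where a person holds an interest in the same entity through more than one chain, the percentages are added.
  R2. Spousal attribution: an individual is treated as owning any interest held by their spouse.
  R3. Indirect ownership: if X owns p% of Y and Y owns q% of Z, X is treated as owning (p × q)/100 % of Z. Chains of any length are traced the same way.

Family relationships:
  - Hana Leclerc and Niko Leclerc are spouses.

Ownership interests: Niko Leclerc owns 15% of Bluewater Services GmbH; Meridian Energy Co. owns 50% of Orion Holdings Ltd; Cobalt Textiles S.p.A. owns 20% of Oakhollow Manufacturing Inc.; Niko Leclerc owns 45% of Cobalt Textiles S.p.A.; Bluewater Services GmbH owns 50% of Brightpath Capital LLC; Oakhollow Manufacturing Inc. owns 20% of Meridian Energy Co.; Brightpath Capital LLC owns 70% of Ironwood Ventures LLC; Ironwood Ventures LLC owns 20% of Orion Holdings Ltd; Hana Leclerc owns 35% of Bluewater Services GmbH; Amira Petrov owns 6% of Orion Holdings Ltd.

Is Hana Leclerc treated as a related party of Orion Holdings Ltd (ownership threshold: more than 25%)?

No

By spousal attribution (R2), Hana Leclerc is treated as also owning Niko Leclerc's interest in Bluewater Services GmbH, giving 35% + 15% = 50%.
By spousal attribution (R2), Hana Leclerc is treated as owning Niko Leclerc's 45% interest in Cobalt Textiles S.p.A.
Chain via Bluewater Services GmbH → Brightpath Capital LLC → Ironwood Ventures LLC (R3): 50% × 50% × 70% × 20% = 3.5% of Orion Holdings Ltd.
Chain via Cobalt Textiles S.p.A. → Oakhollow Manufacturing Inc. → Meridian Energy Co. (R3): 45% × 20% × 20% × 50% = 0.9% of Orion Holdings Ltd.
Aggregating (R1): 3.5% + 0.9% = 4.4%.
4.4% does not exceed the 25% threshold, so Hana is not a related party to Orion Holdings Ltd.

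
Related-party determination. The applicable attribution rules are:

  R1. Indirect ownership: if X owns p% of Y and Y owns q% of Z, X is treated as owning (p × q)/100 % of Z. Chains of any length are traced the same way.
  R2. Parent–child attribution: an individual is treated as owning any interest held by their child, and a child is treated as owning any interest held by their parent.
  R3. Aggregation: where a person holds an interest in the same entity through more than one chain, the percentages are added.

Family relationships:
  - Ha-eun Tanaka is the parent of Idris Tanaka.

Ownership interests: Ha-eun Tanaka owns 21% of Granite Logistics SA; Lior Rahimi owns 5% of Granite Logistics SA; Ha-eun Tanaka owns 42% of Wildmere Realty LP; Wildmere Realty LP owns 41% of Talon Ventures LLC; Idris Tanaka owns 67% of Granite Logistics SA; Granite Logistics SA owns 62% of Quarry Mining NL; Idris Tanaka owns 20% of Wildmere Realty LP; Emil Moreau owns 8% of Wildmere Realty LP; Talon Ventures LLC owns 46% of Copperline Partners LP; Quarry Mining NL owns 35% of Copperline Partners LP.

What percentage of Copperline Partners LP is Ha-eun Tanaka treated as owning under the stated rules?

By parent–child attribution (R2), Ha-eun Tanaka is treated as also owning Idris Tanaka's interest in Granite Logistics SA, giving 21% + 67% = 88%.
By parent–child attribution (R2), Ha-eun Tanaka is treated as also owning Idris Tanaka's interest in Wildmere Realty LP, giving 42% + 20% = 62%.
Chain via Granite Logistics SA → Quarry Mining NL (R1): 88% × 62% × 35% = 19.096% of Copperline Partners LP.
Chain via Wildmere Realty LP → Talon Ventures LLC (R1): 62% × 41% × 46% = 11.6932% of Copperline Partners LP.
Aggregating (R3): 19.096% + 11.6932% = 30.7892%.

30.7892%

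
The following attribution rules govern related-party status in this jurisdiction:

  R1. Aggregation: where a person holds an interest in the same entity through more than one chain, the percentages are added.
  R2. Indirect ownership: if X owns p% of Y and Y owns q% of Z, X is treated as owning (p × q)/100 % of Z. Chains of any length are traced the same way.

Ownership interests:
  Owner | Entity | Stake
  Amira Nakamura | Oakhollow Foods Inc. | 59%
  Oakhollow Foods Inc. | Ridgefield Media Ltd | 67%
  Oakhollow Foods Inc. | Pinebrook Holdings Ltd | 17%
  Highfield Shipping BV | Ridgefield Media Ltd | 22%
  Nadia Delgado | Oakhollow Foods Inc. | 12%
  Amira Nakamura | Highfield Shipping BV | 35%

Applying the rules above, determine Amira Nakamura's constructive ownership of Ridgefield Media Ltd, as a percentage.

47.23%

Chain via Oakhollow Foods Inc. (R2): 59% × 67% = 39.53% of Ridgefield Media Ltd.
Chain via Highfield Shipping BV (R2): 35% × 22% = 7.7% of Ridgefield Media Ltd.
Aggregating (R1): 39.53% + 7.7% = 47.23%.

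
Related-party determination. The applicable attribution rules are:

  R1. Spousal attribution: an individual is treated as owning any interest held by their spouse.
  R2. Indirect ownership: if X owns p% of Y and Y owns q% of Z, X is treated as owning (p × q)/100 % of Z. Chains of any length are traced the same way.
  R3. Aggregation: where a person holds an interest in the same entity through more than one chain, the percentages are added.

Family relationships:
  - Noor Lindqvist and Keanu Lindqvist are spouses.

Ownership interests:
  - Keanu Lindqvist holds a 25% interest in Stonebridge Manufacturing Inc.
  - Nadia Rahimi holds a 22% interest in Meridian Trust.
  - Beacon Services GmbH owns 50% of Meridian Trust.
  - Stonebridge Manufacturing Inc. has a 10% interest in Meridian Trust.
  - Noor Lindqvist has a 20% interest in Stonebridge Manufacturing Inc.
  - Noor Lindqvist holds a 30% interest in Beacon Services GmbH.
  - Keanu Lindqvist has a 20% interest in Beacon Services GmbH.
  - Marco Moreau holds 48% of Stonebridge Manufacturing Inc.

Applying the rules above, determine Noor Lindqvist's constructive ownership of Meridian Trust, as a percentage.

29.5%

By spousal attribution (R1), Noor Lindqvist is treated as also owning Keanu Lindqvist's interest in Beacon Services GmbH, giving 30% + 20% = 50%.
By spousal attribution (R1), Noor Lindqvist is treated as also owning Keanu Lindqvist's interest in Stonebridge Manufacturing Inc, giving 20% + 25% = 45%.
Chain via Beacon Services GmbH (R2): 50% × 50% = 25% of Meridian Trust.
Chain via Stonebridge Manufacturing Inc. (R2): 45% × 10% = 4.5% of Meridian Trust.
Aggregating (R3): 25% + 4.5% = 29.5%.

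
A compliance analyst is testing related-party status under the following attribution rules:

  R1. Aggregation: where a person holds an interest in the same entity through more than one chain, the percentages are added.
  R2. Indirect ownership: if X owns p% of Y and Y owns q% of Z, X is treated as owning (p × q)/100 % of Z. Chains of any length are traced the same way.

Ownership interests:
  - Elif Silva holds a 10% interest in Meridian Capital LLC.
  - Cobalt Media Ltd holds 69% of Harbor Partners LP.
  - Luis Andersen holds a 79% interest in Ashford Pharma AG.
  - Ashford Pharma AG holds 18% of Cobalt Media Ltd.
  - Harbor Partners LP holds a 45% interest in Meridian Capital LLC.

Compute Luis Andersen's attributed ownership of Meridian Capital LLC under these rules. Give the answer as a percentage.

4.41531%

Chain via Ashford Pharma AG → Cobalt Media Ltd → Harbor Partners LP (R2): 79% × 18% × 69% × 45% = 4.41531% of Meridian Capital LLC.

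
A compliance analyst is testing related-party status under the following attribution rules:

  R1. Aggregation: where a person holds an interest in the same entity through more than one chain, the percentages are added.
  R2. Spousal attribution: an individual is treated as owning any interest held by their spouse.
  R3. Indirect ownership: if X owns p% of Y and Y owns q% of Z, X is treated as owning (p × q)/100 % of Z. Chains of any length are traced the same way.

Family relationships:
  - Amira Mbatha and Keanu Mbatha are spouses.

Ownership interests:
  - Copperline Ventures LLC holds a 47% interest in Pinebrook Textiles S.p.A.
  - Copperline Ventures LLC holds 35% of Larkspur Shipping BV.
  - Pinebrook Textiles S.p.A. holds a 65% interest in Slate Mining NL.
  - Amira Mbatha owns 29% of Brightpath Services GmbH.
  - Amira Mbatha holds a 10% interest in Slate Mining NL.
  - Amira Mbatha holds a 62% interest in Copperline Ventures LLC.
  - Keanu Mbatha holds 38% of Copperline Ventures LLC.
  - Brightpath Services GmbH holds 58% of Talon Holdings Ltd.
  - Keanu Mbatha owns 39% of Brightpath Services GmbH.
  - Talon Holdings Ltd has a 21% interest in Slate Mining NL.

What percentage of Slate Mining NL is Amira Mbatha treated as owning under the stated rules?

By spousal attribution (R2), Amira Mbatha is treated as also owning Keanu Mbatha's interest in Brightpath Services GmbH, giving 29% + 39% = 68%.
By spousal attribution (R2), Amira Mbatha is treated as also owning Keanu Mbatha's interest in Copperline Ventures LLC, giving 62% + 38% = 100%.
Chain via Brightpath Services GmbH → Talon Holdings Ltd (R3): 68% × 58% × 21% = 8.2824% of Slate Mining NL.
Chain via Copperline Ventures LLC → Pinebrook Textiles S.p.A. (R3): 100% × 47% × 65% = 30.55% of Slate Mining NL.
Direct interest in Slate Mining NL: 10%.
Aggregating (R1): 8.2824% + 30.55% + 10% = 48.8324%.

48.8324%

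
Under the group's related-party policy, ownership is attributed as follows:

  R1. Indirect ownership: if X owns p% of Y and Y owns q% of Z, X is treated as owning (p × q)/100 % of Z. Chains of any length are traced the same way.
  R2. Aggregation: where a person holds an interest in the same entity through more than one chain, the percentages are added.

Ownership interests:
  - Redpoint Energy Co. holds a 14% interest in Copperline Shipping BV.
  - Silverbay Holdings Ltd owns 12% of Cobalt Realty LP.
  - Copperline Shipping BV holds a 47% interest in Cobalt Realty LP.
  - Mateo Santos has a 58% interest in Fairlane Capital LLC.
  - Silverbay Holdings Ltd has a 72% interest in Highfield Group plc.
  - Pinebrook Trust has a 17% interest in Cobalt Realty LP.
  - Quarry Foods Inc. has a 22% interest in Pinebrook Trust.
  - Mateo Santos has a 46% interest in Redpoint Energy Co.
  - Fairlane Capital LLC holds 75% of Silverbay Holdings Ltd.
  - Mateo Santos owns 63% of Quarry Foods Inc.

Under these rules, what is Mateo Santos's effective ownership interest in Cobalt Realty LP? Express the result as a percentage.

Chain via Fairlane Capital LLC → Silverbay Holdings Ltd (R1): 58% × 75% × 12% = 5.22% of Cobalt Realty LP.
Chain via Quarry Foods Inc. → Pinebrook Trust (R1): 63% × 22% × 17% = 2.3562% of Cobalt Realty LP.
Chain via Redpoint Energy Co. → Copperline Shipping BV (R1): 46% × 14% × 47% = 3.0268% of Cobalt Realty LP.
Aggregating (R2): 5.22% + 2.3562% + 3.0268% = 10.603%.

10.603%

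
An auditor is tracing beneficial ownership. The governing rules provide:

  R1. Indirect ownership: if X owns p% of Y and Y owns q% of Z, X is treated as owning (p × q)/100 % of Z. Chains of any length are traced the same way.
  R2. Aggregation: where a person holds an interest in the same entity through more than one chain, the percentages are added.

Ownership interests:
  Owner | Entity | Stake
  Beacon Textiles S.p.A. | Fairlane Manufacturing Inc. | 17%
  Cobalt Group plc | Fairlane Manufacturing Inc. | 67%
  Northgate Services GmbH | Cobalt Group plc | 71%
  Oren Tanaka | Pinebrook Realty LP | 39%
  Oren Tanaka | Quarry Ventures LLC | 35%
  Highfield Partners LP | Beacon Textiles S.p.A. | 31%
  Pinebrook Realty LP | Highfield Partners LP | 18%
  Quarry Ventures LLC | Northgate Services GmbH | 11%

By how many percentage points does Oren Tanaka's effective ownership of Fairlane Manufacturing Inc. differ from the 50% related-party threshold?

47.798601

Chain via Quarry Ventures LLC → Northgate Services GmbH → Cobalt Group plc (R1): 35% × 11% × 71% × 67% = 1.831445% of Fairlane Manufacturing Inc.
Chain via Pinebrook Realty LP → Highfield Partners LP → Beacon Textiles S.p.A. (R1): 39% × 18% × 31% × 17% = 0.369954% of Fairlane Manufacturing Inc.
Aggregating (R2): 1.831445% + 0.369954% = 2.201399%.
2.201399% falls short of the 50% threshold by 47.798601 percentage points.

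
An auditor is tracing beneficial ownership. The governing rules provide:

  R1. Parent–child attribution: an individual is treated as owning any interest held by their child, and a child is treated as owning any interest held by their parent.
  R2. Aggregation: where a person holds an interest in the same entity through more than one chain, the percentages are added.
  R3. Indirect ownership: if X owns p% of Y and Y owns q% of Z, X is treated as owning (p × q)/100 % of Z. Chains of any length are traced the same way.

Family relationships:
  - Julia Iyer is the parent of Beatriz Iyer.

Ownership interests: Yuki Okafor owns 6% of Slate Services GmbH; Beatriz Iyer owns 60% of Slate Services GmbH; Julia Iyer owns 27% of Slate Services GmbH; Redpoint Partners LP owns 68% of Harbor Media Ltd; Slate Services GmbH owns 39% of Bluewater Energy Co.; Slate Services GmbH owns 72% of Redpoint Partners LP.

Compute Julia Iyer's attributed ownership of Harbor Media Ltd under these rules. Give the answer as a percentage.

42.5952%

By parent–child attribution (R1), Julia Iyer is treated as also owning Beatriz Iyer's interest in Slate Services GmbH, giving 27% + 60% = 87%.
Chain via Slate Services GmbH → Redpoint Partners LP (R3): 87% × 72% × 68% = 42.5952% of Harbor Media Ltd.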